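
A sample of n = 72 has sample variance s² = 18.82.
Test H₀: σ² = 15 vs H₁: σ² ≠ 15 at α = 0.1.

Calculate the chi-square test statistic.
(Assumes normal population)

df = n - 1 = 71
χ² = (n-1)s²/σ₀² = 71×18.82/15 = 89.0813
Critical values: χ²_{0.95,71} = 52.600, χ²_{0.05,71} = 91.670
Rejection region: χ² < 52.600 or χ² > 91.670
Decision: fail to reject H₀

Answer: χ² = 89.0813, fail to reject H₀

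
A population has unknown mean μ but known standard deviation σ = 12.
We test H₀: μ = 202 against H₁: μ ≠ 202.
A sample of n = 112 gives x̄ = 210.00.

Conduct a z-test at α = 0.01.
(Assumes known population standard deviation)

Answer: z = 7.0553, reject H₀

Derivation:
Standard error: SE = σ/√n = 12/√112 = 1.1339
z-statistic: z = (x̄ - μ₀)/SE = (210.00 - 202)/1.1339 = 7.0553
Critical value: ±2.576
p-value < 0.0001
Decision: reject H₀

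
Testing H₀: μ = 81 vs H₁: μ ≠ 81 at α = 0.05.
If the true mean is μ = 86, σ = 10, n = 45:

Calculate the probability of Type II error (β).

Answer: β ≈ 0.0816

Derivation:
SE = σ/√n = 10/√45 = 1.4907
Critical values: μ₀ ± z_0.025×SE = 81 ± 1.960×1.4907
Acceptance region: (78.0782, 83.9218)
Under H₁ (μ = 86): z_high = (83.9218 - 86)/1.4907 = -1.3941, z_low = (78.0782 - 86)/1.4907 = -5.3141
β = P(not reject | H₁) = Φ(-1.3941) - Φ(-5.3141) ≈ 0.0816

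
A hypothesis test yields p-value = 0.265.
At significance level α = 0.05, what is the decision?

Answer: fail to reject H₀

Derivation:
Compare p-value to α:
0.265 ≥ 0.05
Decision: fail to reject H₀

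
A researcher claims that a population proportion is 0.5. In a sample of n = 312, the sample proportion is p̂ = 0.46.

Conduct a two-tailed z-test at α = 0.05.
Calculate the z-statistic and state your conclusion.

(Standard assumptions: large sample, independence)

H₀: p = 0.5, H₁: p ≠ 0.5
Standard error: SE = √(p₀(1-p₀)/n) = √(0.5×0.5/312) = 0.028307
z-statistic: z = (p̂ - p₀)/SE = (0.46 - 0.5)/0.028307 = -1.4131
Critical value: z_0.025 = ±1.960
p-value = 0.1576
Decision: fail to reject H₀ at α = 0.05

Answer: z = -1.4131, fail to reject H₀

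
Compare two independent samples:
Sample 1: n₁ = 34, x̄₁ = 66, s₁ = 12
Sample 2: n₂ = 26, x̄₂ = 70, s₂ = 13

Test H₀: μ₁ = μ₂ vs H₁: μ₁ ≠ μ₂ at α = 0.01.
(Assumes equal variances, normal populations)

Pooled variance: s²_p = [33×12² + 25×13²]/(58) = 154.7759
s_p = 12.4409
SE = s_p×√(1/n₁ + 1/n₂) = 12.4409×√(1/34 + 1/26) = 3.2412
t = (x̄₁ - x̄₂)/SE = (66 - 70)/3.2412 = -1.2341
df = 58, t-critical = ±2.663
Decision: fail to reject H₀

Answer: t = -1.2341, fail to reject H₀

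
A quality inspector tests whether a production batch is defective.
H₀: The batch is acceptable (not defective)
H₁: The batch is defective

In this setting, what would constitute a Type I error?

A Type I error (probability α) occurs when we reject a true H₀.
A Type II error (probability β) occurs when we fail to reject a false H₀.

Answer: Rejecting an acceptable batch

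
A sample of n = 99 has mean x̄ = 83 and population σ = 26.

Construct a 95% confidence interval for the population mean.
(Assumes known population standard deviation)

Answer: (77.8783, 88.1217)

Derivation:
Confidence level: 95%, α = 0.05
z_0.025 = 1.960
SE = σ/√n = 26/√99 = 2.6131
Margin of error = 1.960 × 2.6131 = 5.1217
CI: x̄ ± margin = 83 ± 5.1217
CI: (77.8783, 88.1217)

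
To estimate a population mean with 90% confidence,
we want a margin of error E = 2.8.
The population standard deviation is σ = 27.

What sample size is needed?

Answer: n = 252

Derivation:
z_0.05 = 1.645
n = (z×σ/E)² = (1.645×27/2.8)²
n = 251.6189
Round up: n = 252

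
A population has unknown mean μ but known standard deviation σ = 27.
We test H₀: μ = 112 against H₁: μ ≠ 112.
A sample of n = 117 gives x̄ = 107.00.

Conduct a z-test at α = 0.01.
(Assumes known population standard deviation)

Answer: z = -2.0030, fail to reject H₀

Derivation:
Standard error: SE = σ/√n = 27/√117 = 2.4962
z-statistic: z = (x̄ - μ₀)/SE = (107.00 - 112)/2.4962 = -2.0030
Critical value: ±2.576
p-value = 0.0452
Decision: fail to reject H₀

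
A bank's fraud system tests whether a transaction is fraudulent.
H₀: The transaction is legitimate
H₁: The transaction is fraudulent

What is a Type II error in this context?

Type I error (α): Rejecting H₀ when H₀ is true
Type II error (β): Failing to reject H₀ when H₁ is true

Answer: Allowing a fraudulent transaction to go through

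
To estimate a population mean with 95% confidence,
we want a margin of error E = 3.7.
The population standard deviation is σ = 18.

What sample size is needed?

Answer: n = 91

Derivation:
z_0.025 = 1.960
n = (z×σ/E)² = (1.960×18/3.7)²
n = 90.9188
Round up: n = 91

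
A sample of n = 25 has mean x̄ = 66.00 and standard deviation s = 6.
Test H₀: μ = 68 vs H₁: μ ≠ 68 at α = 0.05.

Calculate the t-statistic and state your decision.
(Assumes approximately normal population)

df = n - 1 = 24
SE = s/√n = 6/√25 = 1.2000
t = (x̄ - μ₀)/SE = (66.00 - 68)/1.2000 = -1.6667
Critical value: t_{0.025,24} = ±2.064
p-value ≈ 0.1086
Decision: fail to reject H₀

Answer: t = -1.6667, fail to reject H₀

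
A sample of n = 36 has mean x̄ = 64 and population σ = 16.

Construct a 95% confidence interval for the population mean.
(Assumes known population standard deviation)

Confidence level: 95%, α = 0.05
z_0.025 = 1.960
SE = σ/√n = 16/√36 = 2.6667
Margin of error = 1.960 × 2.6667 = 5.2267
CI: x̄ ± margin = 64 ± 5.2267
CI: (58.7733, 69.2267)

Answer: (58.7733, 69.2267)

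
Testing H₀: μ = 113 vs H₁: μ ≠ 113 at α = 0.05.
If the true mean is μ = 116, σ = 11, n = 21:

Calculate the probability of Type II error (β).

Answer: β ≈ 0.7605

Derivation:
SE = σ/√n = 11/√21 = 2.4004
Critical values: μ₀ ± z_0.025×SE = 113 ± 1.960×2.4004
Acceptance region: (108.2952, 117.7048)
Under H₁ (μ = 116): z_high = (117.7048 - 116)/2.4004 = 0.7102, z_low = (108.2952 - 116)/2.4004 = -3.2098
β = P(not reject | H₁) = Φ(0.7102) - Φ(-3.2098) ≈ 0.7605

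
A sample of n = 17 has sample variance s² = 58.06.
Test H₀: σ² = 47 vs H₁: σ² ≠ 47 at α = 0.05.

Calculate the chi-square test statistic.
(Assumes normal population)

df = n - 1 = 16
χ² = (n-1)s²/σ₀² = 16×58.06/47 = 19.7651
Critical values: χ²_{0.975,16} = 6.908, χ²_{0.025,16} = 28.845
Rejection region: χ² < 6.908 or χ² > 28.845
Decision: fail to reject H₀

Answer: χ² = 19.7651, fail to reject H₀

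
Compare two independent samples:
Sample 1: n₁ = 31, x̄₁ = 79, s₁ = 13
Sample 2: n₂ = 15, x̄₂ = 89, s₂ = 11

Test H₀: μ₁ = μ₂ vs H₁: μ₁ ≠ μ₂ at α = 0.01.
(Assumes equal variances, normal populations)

Pooled variance: s²_p = [30×13² + 14×11²]/(44) = 153.7273
s_p = 12.3987
SE = s_p×√(1/n₁ + 1/n₂) = 12.3987×√(1/31 + 1/15) = 3.8997
t = (x̄₁ - x̄₂)/SE = (79 - 89)/3.8997 = -2.5643
df = 44, t-critical = ±2.692
Decision: fail to reject H₀

Answer: t = -2.5643, fail to reject H₀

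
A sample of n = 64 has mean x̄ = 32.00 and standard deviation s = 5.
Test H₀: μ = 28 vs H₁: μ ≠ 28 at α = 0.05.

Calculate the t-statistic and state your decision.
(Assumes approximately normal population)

Answer: t = 6.4000, reject H₀

Derivation:
df = n - 1 = 63
SE = s/√n = 5/√64 = 0.6250
t = (x̄ - μ₀)/SE = (32.00 - 28)/0.6250 = 6.4000
Critical value: t_{0.025,63} = ±1.998
p-value < 0.0001
Decision: reject H₀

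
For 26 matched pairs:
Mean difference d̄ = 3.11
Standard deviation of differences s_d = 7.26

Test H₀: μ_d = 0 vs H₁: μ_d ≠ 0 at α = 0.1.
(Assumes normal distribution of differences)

df = n - 1 = 25
SE = s_d/√n = 7.26/√26 = 1.4238
t = d̄/SE = 3.11/1.4238 = 2.1843
Critical value: t_{0.05,25} = ±1.708
p-value ≈ 0.0385
Decision: reject H₀

Answer: t = 2.1843, reject H₀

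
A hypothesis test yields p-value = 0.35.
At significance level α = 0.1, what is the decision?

Answer: fail to reject H₀

Derivation:
Compare p-value to α:
0.35 ≥ 0.1
Decision: fail to reject H₀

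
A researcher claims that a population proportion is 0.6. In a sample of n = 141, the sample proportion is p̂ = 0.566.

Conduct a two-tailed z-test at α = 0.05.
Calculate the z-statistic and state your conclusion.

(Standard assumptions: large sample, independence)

Answer: z = -0.8241, fail to reject H₀

Derivation:
H₀: p = 0.6, H₁: p ≠ 0.6
Standard error: SE = √(p₀(1-p₀)/n) = √(0.6×0.4/141) = 0.041257
z-statistic: z = (p̂ - p₀)/SE = (0.566 - 0.6)/0.041257 = -0.8241
Critical value: z_0.025 = ±1.960
p-value = 0.4099
Decision: fail to reject H₀ at α = 0.05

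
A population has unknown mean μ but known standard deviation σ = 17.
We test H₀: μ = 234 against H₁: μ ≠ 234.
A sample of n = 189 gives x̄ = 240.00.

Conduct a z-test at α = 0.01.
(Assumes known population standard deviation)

Standard error: SE = σ/√n = 17/√189 = 1.2366
z-statistic: z = (x̄ - μ₀)/SE = (240.00 - 234)/1.2366 = 4.8520
Critical value: ±2.576
p-value < 0.0001
Decision: reject H₀

Answer: z = 4.8520, reject H₀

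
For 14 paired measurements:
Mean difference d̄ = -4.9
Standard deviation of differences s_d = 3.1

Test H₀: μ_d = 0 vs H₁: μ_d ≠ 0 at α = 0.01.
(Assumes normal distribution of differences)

Answer: t = -5.9143, reject H₀

Derivation:
df = n - 1 = 13
SE = s_d/√n = 3.1/√14 = 0.8285
t = d̄/SE = -4.9/0.8285 = -5.9143
Critical value: t_{0.005,13} = ±3.012
p-value ≈ 0.0001
Decision: reject H₀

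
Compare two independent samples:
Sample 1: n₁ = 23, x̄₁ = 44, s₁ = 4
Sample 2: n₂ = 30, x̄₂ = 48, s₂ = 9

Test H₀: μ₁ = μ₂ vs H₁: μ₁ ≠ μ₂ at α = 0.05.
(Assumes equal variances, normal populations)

Answer: t = -1.9832, fail to reject H₀

Derivation:
Pooled variance: s²_p = [22×4² + 29×9²]/(51) = 52.9608
s_p = 7.2774
SE = s_p×√(1/n₁ + 1/n₂) = 7.2774×√(1/23 + 1/30) = 2.0169
t = (x̄₁ - x̄₂)/SE = (44 - 48)/2.0169 = -1.9832
df = 51, t-critical = ±2.008
Decision: fail to reject H₀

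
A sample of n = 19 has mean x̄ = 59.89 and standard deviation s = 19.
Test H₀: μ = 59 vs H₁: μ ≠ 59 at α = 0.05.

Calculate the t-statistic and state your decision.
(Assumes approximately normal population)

df = n - 1 = 18
SE = s/√n = 19/√19 = 4.3589
t = (x̄ - μ₀)/SE = (59.89 - 59)/4.3589 = 0.2042
Critical value: t_{0.025,18} = ±2.101
p-value ≈ 0.8405
Decision: fail to reject H₀

Answer: t = 0.2042, fail to reject H₀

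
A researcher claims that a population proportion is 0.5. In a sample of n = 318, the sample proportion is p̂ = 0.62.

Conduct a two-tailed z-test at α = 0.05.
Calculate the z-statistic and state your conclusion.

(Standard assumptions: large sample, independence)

Answer: z = 4.2798, reject H₀

Derivation:
H₀: p = 0.5, H₁: p ≠ 0.5
Standard error: SE = √(p₀(1-p₀)/n) = √(0.5×0.5/318) = 0.028039
z-statistic: z = (p̂ - p₀)/SE = (0.62 - 0.5)/0.028039 = 4.2798
Critical value: z_0.025 = ±1.960
p-value < 0.0001
Decision: reject H₀ at α = 0.05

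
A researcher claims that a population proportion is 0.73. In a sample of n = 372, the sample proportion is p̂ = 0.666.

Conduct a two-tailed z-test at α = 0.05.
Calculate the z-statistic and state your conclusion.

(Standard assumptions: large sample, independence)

H₀: p = 0.73, H₁: p ≠ 0.73
Standard error: SE = √(p₀(1-p₀)/n) = √(0.73×0.27/372) = 0.023018
z-statistic: z = (p̂ - p₀)/SE = (0.666 - 0.73)/0.023018 = -2.7804
Critical value: z_0.025 = ±1.960
p-value = 0.0054
Decision: reject H₀ at α = 0.05

Answer: z = -2.7804, reject H₀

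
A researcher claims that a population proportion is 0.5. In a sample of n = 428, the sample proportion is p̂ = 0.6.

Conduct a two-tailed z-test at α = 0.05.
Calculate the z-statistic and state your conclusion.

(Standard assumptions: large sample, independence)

H₀: p = 0.5, H₁: p ≠ 0.5
Standard error: SE = √(p₀(1-p₀)/n) = √(0.5×0.5/428) = 0.024168
z-statistic: z = (p̂ - p₀)/SE = (0.6 - 0.5)/0.024168 = 4.1377
Critical value: z_0.025 = ±1.960
p-value < 0.0001
Decision: reject H₀ at α = 0.05

Answer: z = 4.1377, reject H₀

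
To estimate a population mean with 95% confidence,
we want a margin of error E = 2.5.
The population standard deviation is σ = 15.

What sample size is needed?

z_0.025 = 1.960
n = (z×σ/E)² = (1.960×15/2.5)²
n = 138.2976
Round up: n = 139

Answer: n = 139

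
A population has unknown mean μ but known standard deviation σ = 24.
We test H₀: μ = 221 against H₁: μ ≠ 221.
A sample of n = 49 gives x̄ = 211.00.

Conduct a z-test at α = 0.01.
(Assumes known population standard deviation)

Standard error: SE = σ/√n = 24/√49 = 3.4286
z-statistic: z = (x̄ - μ₀)/SE = (211.00 - 221)/3.4286 = -2.9166
Critical value: ±2.576
p-value = 0.0035
Decision: reject H₀

Answer: z = -2.9166, reject H₀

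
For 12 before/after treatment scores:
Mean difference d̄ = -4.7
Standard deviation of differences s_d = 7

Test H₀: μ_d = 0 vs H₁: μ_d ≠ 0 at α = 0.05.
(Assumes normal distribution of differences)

Answer: t = -2.3259, reject H₀

Derivation:
df = n - 1 = 11
SE = s_d/√n = 7/√12 = 2.0207
t = d̄/SE = -4.7/2.0207 = -2.3259
Critical value: t_{0.025,11} = ±2.201
p-value ≈ 0.0402
Decision: reject H₀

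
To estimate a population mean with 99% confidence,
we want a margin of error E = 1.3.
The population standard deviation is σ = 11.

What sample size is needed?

Answer: n = 476

Derivation:
z_0.005 = 2.576
n = (z×σ/E)² = (2.576×11/1.3)²
n = 475.1059
Round up: n = 476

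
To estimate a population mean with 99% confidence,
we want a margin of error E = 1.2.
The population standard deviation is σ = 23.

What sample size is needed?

Answer: n = 2438

Derivation:
z_0.005 = 2.576
n = (z×σ/E)² = (2.576×23/1.2)²
n = 2437.7260
Round up: n = 2438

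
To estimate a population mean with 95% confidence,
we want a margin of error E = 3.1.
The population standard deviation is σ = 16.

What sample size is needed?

z_0.025 = 1.960
n = (z×σ/E)² = (1.960×16/3.1)²
n = 102.3361
Round up: n = 103

Answer: n = 103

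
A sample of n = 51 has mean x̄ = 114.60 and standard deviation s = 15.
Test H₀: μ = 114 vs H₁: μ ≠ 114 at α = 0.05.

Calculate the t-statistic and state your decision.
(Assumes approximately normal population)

df = n - 1 = 50
SE = s/√n = 15/√51 = 2.1004
t = (x̄ - μ₀)/SE = (114.60 - 114)/2.1004 = 0.2857
Critical value: t_{0.025,50} = ±2.009
p-value ≈ 0.7763
Decision: fail to reject H₀

Answer: t = 0.2857, fail to reject H₀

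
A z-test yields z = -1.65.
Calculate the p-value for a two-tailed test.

Answer: p-value ≈ 0.0989

Derivation:
For z = -1.65:
p = 2×P(Z > |-1.65|) = 2×(1 - Φ(1.65)) = 0.0989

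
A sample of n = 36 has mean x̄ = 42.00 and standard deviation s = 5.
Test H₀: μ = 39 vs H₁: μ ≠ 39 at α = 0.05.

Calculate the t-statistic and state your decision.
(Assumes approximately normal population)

df = n - 1 = 35
SE = s/√n = 5/√36 = 0.8333
t = (x̄ - μ₀)/SE = (42.00 - 39)/0.8333 = 3.6001
Critical value: t_{0.025,35} = ±2.030
p-value ≈ 0.0010
Decision: reject H₀

Answer: t = 3.6001, reject H₀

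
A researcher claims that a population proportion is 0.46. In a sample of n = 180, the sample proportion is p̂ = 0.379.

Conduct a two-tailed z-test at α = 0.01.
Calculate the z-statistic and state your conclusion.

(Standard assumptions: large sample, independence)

Answer: z = -2.1805, fail to reject H₀

Derivation:
H₀: p = 0.46, H₁: p ≠ 0.46
Standard error: SE = √(p₀(1-p₀)/n) = √(0.46×0.54/180) = 0.037148
z-statistic: z = (p̂ - p₀)/SE = (0.379 - 0.46)/0.037148 = -2.1805
Critical value: z_0.005 = ±2.576
p-value = 0.0292
Decision: fail to reject H₀ at α = 0.01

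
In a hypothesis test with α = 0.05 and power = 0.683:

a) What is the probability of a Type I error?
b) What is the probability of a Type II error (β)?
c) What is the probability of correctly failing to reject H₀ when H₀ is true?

Answer: a) 0.05, b) 0.317, c) 0.95

Derivation:
a) Type I error probability = α = 0.05
b) Power = P(reject H₀ | H₁ true) = 1 - β = 0.683, so Type II error probability = β = 1 - Power = 0.317
c) P(fail to reject H₀ | H₀ true) = 1 - α = 0.95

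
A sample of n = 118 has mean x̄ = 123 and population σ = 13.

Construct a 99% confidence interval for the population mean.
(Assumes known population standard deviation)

Confidence level: 99%, α = 0.01
z_0.005 = 2.576
SE = σ/√n = 13/√118 = 1.1967
Margin of error = 2.576 × 1.1967 = 3.0827
CI: x̄ ± margin = 123 ± 3.0827
CI: (119.9173, 126.0827)

Answer: (119.9173, 126.0827)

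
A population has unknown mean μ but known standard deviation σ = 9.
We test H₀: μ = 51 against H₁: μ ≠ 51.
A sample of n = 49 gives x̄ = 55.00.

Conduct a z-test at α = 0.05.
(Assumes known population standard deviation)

Standard error: SE = σ/√n = 9/√49 = 1.2857
z-statistic: z = (x̄ - μ₀)/SE = (55.00 - 51)/1.2857 = 3.1111
Critical value: ±1.960
p-value = 0.0019
Decision: reject H₀

Answer: z = 3.1111, reject H₀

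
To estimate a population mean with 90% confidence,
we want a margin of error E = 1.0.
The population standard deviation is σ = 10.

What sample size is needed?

Answer: n = 271

Derivation:
z_0.05 = 1.645
n = (z×σ/E)² = (1.645×10/1.0)²
n = 270.6025
Round up: n = 271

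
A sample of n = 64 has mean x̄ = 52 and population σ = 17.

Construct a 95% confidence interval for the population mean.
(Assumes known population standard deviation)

Answer: (47.8350, 56.1650)

Derivation:
Confidence level: 95%, α = 0.05
z_0.025 = 1.960
SE = σ/√n = 17/√64 = 2.1250
Margin of error = 1.960 × 2.1250 = 4.1650
CI: x̄ ± margin = 52 ± 4.1650
CI: (47.8350, 56.1650)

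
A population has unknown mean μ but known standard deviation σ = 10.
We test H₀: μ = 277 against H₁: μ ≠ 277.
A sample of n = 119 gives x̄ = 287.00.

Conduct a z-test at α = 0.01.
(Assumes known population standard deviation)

Standard error: SE = σ/√n = 10/√119 = 0.9167
z-statistic: z = (x̄ - μ₀)/SE = (287.00 - 277)/0.9167 = 10.9087
Critical value: ±2.576
p-value < 0.0001
Decision: reject H₀

Answer: z = 10.9087, reject H₀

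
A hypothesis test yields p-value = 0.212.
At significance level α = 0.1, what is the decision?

Answer: fail to reject H₀

Derivation:
Compare p-value to α:
0.212 ≥ 0.1
Decision: fail to reject H₀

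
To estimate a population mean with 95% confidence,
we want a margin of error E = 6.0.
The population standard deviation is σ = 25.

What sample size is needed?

z_0.025 = 1.960
n = (z×σ/E)² = (1.960×25/6.0)²
n = 66.6944
Round up: n = 67

Answer: n = 67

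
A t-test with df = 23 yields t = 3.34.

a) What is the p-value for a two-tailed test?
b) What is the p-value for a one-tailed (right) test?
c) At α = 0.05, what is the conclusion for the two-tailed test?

Using t-distribution with df = 23:
a) Two-tailed: p = 2×P(T > 3.34) = 0.0028
b) One-tailed: p = P(T > 3.34) = 0.0014
c) 0.0028 < 0.05, reject H₀

Answer: a) 0.0028, b) 0.0014, c) reject H₀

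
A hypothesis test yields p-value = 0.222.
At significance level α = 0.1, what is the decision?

Compare p-value to α:
0.222 ≥ 0.1
Decision: fail to reject H₀

Answer: fail to reject H₀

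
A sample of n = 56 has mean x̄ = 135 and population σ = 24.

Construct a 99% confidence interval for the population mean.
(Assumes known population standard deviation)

Answer: (126.7385, 143.2615)

Derivation:
Confidence level: 99%, α = 0.01
z_0.005 = 2.576
SE = σ/√n = 24/√56 = 3.2071
Margin of error = 2.576 × 3.2071 = 8.2615
CI: x̄ ± margin = 135 ± 8.2615
CI: (126.7385, 143.2615)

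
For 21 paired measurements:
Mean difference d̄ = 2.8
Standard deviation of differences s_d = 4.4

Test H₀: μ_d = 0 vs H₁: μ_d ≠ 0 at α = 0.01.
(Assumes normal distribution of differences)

Answer: t = 2.9161, reject H₀

Derivation:
df = n - 1 = 20
SE = s_d/√n = 4.4/√21 = 0.9602
t = d̄/SE = 2.8/0.9602 = 2.9161
Critical value: t_{0.005,20} = ±2.845
p-value ≈ 0.0085
Decision: reject H₀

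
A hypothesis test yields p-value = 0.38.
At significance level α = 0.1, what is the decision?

Compare p-value to α:
0.38 ≥ 0.1
Decision: fail to reject H₀

Answer: fail to reject H₀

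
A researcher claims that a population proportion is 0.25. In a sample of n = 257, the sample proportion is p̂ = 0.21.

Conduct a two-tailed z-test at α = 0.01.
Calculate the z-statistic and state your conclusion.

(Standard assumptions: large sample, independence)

Answer: z = -1.4809, fail to reject H₀

Derivation:
H₀: p = 0.25, H₁: p ≠ 0.25
Standard error: SE = √(p₀(1-p₀)/n) = √(0.25×0.75/257) = 0.027011
z-statistic: z = (p̂ - p₀)/SE = (0.21 - 0.25)/0.027011 = -1.4809
Critical value: z_0.005 = ±2.576
p-value = 0.1386
Decision: fail to reject H₀ at α = 0.01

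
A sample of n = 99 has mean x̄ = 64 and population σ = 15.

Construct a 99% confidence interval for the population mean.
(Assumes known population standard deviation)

Answer: (60.1164, 67.8836)

Derivation:
Confidence level: 99%, α = 0.01
z_0.005 = 2.576
SE = σ/√n = 15/√99 = 1.5076
Margin of error = 2.576 × 1.5076 = 3.8836
CI: x̄ ± margin = 64 ± 3.8836
CI: (60.1164, 67.8836)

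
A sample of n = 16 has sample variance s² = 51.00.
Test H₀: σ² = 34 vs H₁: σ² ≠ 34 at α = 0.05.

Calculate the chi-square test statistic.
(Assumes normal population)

df = n - 1 = 15
χ² = (n-1)s²/σ₀² = 15×51.00/34 = 22.5000
Critical values: χ²_{0.975,15} = 6.262, χ²_{0.025,15} = 27.488
Rejection region: χ² < 6.262 or χ² > 27.488
Decision: fail to reject H₀

Answer: χ² = 22.5000, fail to reject H₀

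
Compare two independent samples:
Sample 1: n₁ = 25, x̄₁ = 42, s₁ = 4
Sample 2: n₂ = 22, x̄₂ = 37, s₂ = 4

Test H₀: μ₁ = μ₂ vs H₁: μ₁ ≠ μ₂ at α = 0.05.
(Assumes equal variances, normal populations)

Answer: t = 4.2761, reject H₀

Derivation:
Pooled variance: s²_p = [24×4² + 21×4²]/(45) = 16.0000
s_p = 4.0000
SE = s_p×√(1/n₁ + 1/n₂) = 4.0000×√(1/25 + 1/22) = 1.1693
t = (x̄₁ - x̄₂)/SE = (42 - 37)/1.1693 = 4.2761
df = 45, t-critical = ±2.014
Decision: reject H₀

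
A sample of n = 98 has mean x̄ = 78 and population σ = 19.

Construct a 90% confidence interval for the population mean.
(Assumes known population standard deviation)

Answer: (74.8428, 81.1572)

Derivation:
Confidence level: 90%, α = 0.1
z_0.05 = 1.645
SE = σ/√n = 19/√98 = 1.9193
Margin of error = 1.645 × 1.9193 = 3.1572
CI: x̄ ± margin = 78 ± 3.1572
CI: (74.8428, 81.1572)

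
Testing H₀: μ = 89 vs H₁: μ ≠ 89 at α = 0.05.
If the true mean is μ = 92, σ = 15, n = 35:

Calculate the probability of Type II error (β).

SE = σ/√n = 15/√35 = 2.5355
Critical values: μ₀ ± z_0.025×SE = 89 ± 1.960×2.5355
Acceptance region: (84.0304, 93.9696)
Under H₁ (μ = 92): z_high = (93.9696 - 92)/2.5355 = 0.7768, z_low = (84.0304 - 92)/2.5355 = -3.1432
β = P(not reject | H₁) = Φ(0.7768) - Φ(-3.1432) ≈ 0.7805

Answer: β ≈ 0.7805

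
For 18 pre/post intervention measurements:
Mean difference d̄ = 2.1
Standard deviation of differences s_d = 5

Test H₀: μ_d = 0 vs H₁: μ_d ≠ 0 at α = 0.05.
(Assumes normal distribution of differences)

Answer: t = 1.7819, fail to reject H₀

Derivation:
df = n - 1 = 17
SE = s_d/√n = 5/√18 = 1.1785
t = d̄/SE = 2.1/1.1785 = 1.7819
Critical value: t_{0.025,17} = ±2.110
p-value ≈ 0.0926
Decision: fail to reject H₀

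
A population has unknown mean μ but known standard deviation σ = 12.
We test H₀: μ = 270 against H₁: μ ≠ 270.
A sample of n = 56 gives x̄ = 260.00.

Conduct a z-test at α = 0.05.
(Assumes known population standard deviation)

Standard error: SE = σ/√n = 12/√56 = 1.6036
z-statistic: z = (x̄ - μ₀)/SE = (260.00 - 270)/1.6036 = -6.2360
Critical value: ±1.960
p-value < 0.0001
Decision: reject H₀

Answer: z = -6.2360, reject H₀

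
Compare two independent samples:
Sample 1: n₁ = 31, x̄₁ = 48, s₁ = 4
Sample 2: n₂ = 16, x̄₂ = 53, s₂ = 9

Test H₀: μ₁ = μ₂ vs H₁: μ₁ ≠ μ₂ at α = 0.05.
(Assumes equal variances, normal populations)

Answer: t = -2.6466, reject H₀

Derivation:
Pooled variance: s²_p = [30×4² + 15×9²]/(45) = 37.6667
s_p = 6.1373
SE = s_p×√(1/n₁ + 1/n₂) = 6.1373×√(1/31 + 1/16) = 1.8892
t = (x̄₁ - x̄₂)/SE = (48 - 53)/1.8892 = -2.6466
df = 45, t-critical = ±2.014
Decision: reject H₀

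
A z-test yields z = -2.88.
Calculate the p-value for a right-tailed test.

Answer: p-value ≈ 0.9980

Derivation:
For z = -2.88:
p = P(Z > -2.88) = 1 - Φ(-2.88) = 0.9980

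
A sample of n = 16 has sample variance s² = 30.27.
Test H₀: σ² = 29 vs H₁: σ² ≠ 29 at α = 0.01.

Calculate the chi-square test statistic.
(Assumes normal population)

Answer: χ² = 15.6569, fail to reject H₀

Derivation:
df = n - 1 = 15
χ² = (n-1)s²/σ₀² = 15×30.27/29 = 15.6569
Critical values: χ²_{0.995,15} = 4.601, χ²_{0.005,15} = 32.801
Rejection region: χ² < 4.601 or χ² > 32.801
Decision: fail to reject H₀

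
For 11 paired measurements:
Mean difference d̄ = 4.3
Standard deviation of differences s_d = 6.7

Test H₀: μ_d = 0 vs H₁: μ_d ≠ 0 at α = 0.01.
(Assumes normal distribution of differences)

df = n - 1 = 10
SE = s_d/√n = 6.7/√11 = 2.0201
t = d̄/SE = 4.3/2.0201 = 2.1286
Critical value: t_{0.005,10} = ±3.169
p-value ≈ 0.0592
Decision: fail to reject H₀

Answer: t = 2.1286, fail to reject H₀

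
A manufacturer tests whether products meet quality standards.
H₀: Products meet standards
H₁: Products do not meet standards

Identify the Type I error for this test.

Answer: Rejecting good products that actually meet standards

Derivation:
Type I error (α): Rejecting H₀ when H₀ is true
Type II error (β): Failing to reject H₀ when H₁ is true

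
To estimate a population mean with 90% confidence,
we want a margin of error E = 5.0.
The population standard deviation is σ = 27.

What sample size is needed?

Answer: n = 79

Derivation:
z_0.05 = 1.645
n = (z×σ/E)² = (1.645×27/5.0)²
n = 78.9077
Round up: n = 79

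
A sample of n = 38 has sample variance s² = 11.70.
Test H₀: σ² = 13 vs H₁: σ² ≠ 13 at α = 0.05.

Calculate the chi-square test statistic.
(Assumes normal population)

df = n - 1 = 37
χ² = (n-1)s²/σ₀² = 37×11.70/13 = 33.3000
Critical values: χ²_{0.975,37} = 22.106, χ²_{0.025,37} = 55.668
Rejection region: χ² < 22.106 or χ² > 55.668
Decision: fail to reject H₀

Answer: χ² = 33.3000, fail to reject H₀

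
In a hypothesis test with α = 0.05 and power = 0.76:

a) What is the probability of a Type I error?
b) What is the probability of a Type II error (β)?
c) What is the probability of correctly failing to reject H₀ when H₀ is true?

Answer: a) 0.05, b) 0.24, c) 0.95

Derivation:
a) Type I error probability = α = 0.05
b) Power = P(reject H₀ | H₁ true) = 1 - β = 0.76, so Type II error probability = β = 1 - Power = 0.24
c) P(fail to reject H₀ | H₀ true) = 1 - α = 0.95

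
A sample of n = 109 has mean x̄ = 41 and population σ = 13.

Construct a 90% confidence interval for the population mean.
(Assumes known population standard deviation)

Confidence level: 90%, α = 0.1
z_0.05 = 1.645
SE = σ/√n = 13/√109 = 1.2452
Margin of error = 1.645 × 1.2452 = 2.0484
CI: x̄ ± margin = 41 ± 2.0484
CI: (38.9516, 43.0484)

Answer: (38.9516, 43.0484)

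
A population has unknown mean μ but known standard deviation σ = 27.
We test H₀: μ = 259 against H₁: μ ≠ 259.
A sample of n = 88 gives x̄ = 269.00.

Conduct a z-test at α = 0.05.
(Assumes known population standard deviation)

Standard error: SE = σ/√n = 27/√88 = 2.8782
z-statistic: z = (x̄ - μ₀)/SE = (269.00 - 259)/2.8782 = 3.4744
Critical value: ±1.960
p-value = 0.0005
Decision: reject H₀

Answer: z = 3.4744, reject H₀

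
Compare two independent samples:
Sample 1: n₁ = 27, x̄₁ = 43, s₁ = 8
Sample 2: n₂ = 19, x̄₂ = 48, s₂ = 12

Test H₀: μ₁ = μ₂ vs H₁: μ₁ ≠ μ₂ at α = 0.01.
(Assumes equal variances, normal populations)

Pooled variance: s²_p = [26×8² + 18×12²]/(44) = 96.7273
s_p = 9.8350
SE = s_p×√(1/n₁ + 1/n₂) = 9.8350×√(1/27 + 1/19) = 2.9451
t = (x̄₁ - x̄₂)/SE = (43 - 48)/2.9451 = -1.6977
df = 44, t-critical = ±2.692
Decision: fail to reject H₀

Answer: t = -1.6977, fail to reject H₀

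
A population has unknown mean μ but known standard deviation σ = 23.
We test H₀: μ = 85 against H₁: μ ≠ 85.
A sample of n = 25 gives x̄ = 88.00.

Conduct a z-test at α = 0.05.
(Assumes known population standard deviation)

Standard error: SE = σ/√n = 23/√25 = 4.6000
z-statistic: z = (x̄ - μ₀)/SE = (88.00 - 85)/4.6000 = 0.6522
Critical value: ±1.960
p-value = 0.5143
Decision: fail to reject H₀

Answer: z = 0.6522, fail to reject H₀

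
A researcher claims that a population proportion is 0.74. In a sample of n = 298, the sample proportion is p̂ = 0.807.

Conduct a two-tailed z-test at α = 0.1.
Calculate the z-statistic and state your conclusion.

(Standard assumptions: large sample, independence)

H₀: p = 0.74, H₁: p ≠ 0.74
Standard error: SE = √(p₀(1-p₀)/n) = √(0.74×0.26/298) = 0.025409
z-statistic: z = (p̂ - p₀)/SE = (0.807 - 0.74)/0.025409 = 2.6369
Critical value: z_0.05 = ±1.645
p-value = 0.0084
Decision: reject H₀ at α = 0.1

Answer: z = 2.6369, reject H₀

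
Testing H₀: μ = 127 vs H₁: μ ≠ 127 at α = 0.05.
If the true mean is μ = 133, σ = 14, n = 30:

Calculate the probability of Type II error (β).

Answer: β ≈ 0.3492

Derivation:
SE = σ/√n = 14/√30 = 2.5560
Critical values: μ₀ ± z_0.025×SE = 127 ± 1.960×2.5560
Acceptance region: (121.9902, 132.0098)
Under H₁ (μ = 133): z_high = (132.0098 - 133)/2.5560 = -0.3874, z_low = (121.9902 - 133)/2.5560 = -4.3074
β = P(not reject | H₁) = Φ(-0.3874) - Φ(-4.3074) ≈ 0.3492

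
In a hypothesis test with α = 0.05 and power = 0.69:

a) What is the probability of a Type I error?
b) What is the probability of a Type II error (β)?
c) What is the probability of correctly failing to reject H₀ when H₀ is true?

Answer: a) 0.05, b) 0.31, c) 0.95

Derivation:
a) Type I error probability = α = 0.05
b) Power = P(reject H₀ | H₁ true) = 1 - β = 0.69, so Type II error probability = β = 1 - Power = 0.31
c) P(fail to reject H₀ | H₀ true) = 1 - α = 0.95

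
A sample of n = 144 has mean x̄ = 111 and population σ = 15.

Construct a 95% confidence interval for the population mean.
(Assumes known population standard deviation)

Confidence level: 95%, α = 0.05
z_0.025 = 1.960
SE = σ/√n = 15/√144 = 1.2500
Margin of error = 1.960 × 1.2500 = 2.4500
CI: x̄ ± margin = 111 ± 2.4500
CI: (108.5500, 113.4500)

Answer: (108.5500, 113.4500)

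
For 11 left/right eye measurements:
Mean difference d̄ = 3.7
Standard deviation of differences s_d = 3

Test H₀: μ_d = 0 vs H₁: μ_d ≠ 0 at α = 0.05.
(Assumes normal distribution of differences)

df = n - 1 = 10
SE = s_d/√n = 3/√11 = 0.9045
t = d̄/SE = 3.7/0.9045 = 4.0907
Critical value: t_{0.025,10} = ±2.228
p-value ≈ 0.0022
Decision: reject H₀

Answer: t = 4.0907, reject H₀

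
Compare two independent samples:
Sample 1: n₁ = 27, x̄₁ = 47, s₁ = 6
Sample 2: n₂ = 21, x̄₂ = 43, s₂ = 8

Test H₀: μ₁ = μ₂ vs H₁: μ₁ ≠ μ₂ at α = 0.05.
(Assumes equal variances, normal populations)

Answer: t = 1.9808, fail to reject H₀

Derivation:
Pooled variance: s²_p = [26×6² + 20×8²]/(46) = 48.1739
s_p = 6.9407
SE = s_p×√(1/n₁ + 1/n₂) = 6.9407×√(1/27 + 1/21) = 2.0194
t = (x̄₁ - x̄₂)/SE = (47 - 43)/2.0194 = 1.9808
df = 46, t-critical = ±2.013
Decision: fail to reject H₀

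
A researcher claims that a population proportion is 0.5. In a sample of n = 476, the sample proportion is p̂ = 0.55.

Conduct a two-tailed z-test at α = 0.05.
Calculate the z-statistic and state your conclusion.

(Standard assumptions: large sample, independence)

H₀: p = 0.5, H₁: p ≠ 0.5
Standard error: SE = √(p₀(1-p₀)/n) = √(0.5×0.5/476) = 0.022917
z-statistic: z = (p̂ - p₀)/SE = (0.55 - 0.5)/0.022917 = 2.1818
Critical value: z_0.025 = ±1.960
p-value = 0.0291
Decision: reject H₀ at α = 0.05

Answer: z = 2.1818, reject H₀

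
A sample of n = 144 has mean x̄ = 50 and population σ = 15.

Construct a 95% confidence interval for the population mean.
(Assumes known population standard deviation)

Answer: (47.5500, 52.4500)

Derivation:
Confidence level: 95%, α = 0.05
z_0.025 = 1.960
SE = σ/√n = 15/√144 = 1.2500
Margin of error = 1.960 × 1.2500 = 2.4500
CI: x̄ ± margin = 50 ± 2.4500
CI: (47.5500, 52.4500)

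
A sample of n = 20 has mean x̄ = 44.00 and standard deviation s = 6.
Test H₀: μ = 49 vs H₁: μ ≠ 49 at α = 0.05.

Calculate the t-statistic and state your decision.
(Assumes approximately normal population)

Answer: t = -3.7269, reject H₀

Derivation:
df = n - 1 = 19
SE = s/√n = 6/√20 = 1.3416
t = (x̄ - μ₀)/SE = (44.00 - 49)/1.3416 = -3.7269
Critical value: t_{0.025,19} = ±2.093
p-value ≈ 0.0014
Decision: reject H₀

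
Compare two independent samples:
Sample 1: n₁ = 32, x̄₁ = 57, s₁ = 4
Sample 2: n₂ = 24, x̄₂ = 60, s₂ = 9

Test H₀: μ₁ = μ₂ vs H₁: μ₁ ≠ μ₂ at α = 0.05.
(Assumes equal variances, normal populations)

Answer: t = -1.6809, fail to reject H₀

Derivation:
Pooled variance: s²_p = [31×4² + 23×9²]/(54) = 43.6852
s_p = 6.6095
SE = s_p×√(1/n₁ + 1/n₂) = 6.6095×√(1/32 + 1/24) = 1.7848
t = (x̄₁ - x̄₂)/SE = (57 - 60)/1.7848 = -1.6809
df = 54, t-critical = ±2.005
Decision: fail to reject H₀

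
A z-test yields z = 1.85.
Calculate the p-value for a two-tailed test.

For z = 1.85:
p = 2×P(Z > |1.85|) = 2×(1 - Φ(1.85)) = 0.0643

Answer: p-value ≈ 0.0643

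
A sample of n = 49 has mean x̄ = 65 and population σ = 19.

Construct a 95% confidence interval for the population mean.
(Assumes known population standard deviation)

Answer: (59.6800, 70.3200)

Derivation:
Confidence level: 95%, α = 0.05
z_0.025 = 1.960
SE = σ/√n = 19/√49 = 2.7143
Margin of error = 1.960 × 2.7143 = 5.3200
CI: x̄ ± margin = 65 ± 5.3200
CI: (59.6800, 70.3200)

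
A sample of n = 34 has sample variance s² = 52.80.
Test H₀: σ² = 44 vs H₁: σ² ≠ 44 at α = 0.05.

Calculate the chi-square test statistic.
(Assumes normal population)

Answer: χ² = 39.6000, fail to reject H₀

Derivation:
df = n - 1 = 33
χ² = (n-1)s²/σ₀² = 33×52.80/44 = 39.6000
Critical values: χ²_{0.975,33} = 19.047, χ²_{0.025,33} = 50.725
Rejection region: χ² < 19.047 or χ² > 50.725
Decision: fail to reject H₀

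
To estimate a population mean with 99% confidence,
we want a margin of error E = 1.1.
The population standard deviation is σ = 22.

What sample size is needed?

z_0.005 = 2.576
n = (z×σ/E)² = (2.576×22/1.1)²
n = 2654.3104
Round up: n = 2655

Answer: n = 2655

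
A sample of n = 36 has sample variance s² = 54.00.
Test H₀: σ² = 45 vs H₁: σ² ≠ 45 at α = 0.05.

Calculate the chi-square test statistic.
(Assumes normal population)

df = n - 1 = 35
χ² = (n-1)s²/σ₀² = 35×54.00/45 = 42.0000
Critical values: χ²_{0.975,35} = 20.569, χ²_{0.025,35} = 53.203
Rejection region: χ² < 20.569 or χ² > 53.203
Decision: fail to reject H₀

Answer: χ² = 42.0000, fail to reject H₀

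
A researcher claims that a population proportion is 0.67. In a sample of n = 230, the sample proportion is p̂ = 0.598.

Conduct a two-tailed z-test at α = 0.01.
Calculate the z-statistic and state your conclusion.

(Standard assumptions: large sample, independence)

H₀: p = 0.67, H₁: p ≠ 0.67
Standard error: SE = √(p₀(1-p₀)/n) = √(0.67×0.33/230) = 0.031005
z-statistic: z = (p̂ - p₀)/SE = (0.598 - 0.67)/0.031005 = -2.3222
Critical value: z_0.005 = ±2.576
p-value = 0.0202
Decision: fail to reject H₀ at α = 0.01

Answer: z = -2.3222, fail to reject H₀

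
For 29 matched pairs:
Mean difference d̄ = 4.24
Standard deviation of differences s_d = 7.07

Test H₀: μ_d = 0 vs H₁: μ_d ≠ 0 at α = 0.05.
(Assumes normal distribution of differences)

df = n - 1 = 28
SE = s_d/√n = 7.07/√29 = 1.3129
t = d̄/SE = 4.24/1.3129 = 3.2295
Critical value: t_{0.025,28} = ±2.048
p-value ≈ 0.0032
Decision: reject H₀

Answer: t = 3.2295, reject H₀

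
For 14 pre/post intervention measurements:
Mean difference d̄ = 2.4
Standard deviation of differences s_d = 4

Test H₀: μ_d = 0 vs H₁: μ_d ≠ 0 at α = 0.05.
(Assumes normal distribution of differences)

df = n - 1 = 13
SE = s_d/√n = 4/√14 = 1.0690
t = d̄/SE = 2.4/1.0690 = 2.2451
Critical value: t_{0.025,13} = ±2.160
p-value ≈ 0.0428
Decision: reject H₀

Answer: t = 2.2451, reject H₀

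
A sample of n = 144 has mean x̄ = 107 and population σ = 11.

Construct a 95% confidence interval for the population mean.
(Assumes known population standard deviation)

Answer: (105.2033, 108.7967)

Derivation:
Confidence level: 95%, α = 0.05
z_0.025 = 1.960
SE = σ/√n = 11/√144 = 0.9167
Margin of error = 1.960 × 0.9167 = 1.7967
CI: x̄ ± margin = 107 ± 1.7967
CI: (105.2033, 108.7967)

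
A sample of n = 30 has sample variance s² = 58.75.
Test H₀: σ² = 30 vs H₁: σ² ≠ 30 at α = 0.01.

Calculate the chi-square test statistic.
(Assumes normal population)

Answer: χ² = 56.7917, reject H₀

Derivation:
df = n - 1 = 29
χ² = (n-1)s²/σ₀² = 29×58.75/30 = 56.7917
Critical values: χ²_{0.995,29} = 13.121, χ²_{0.005,29} = 52.336
Rejection region: χ² < 13.121 or χ² > 52.336
Decision: reject H₀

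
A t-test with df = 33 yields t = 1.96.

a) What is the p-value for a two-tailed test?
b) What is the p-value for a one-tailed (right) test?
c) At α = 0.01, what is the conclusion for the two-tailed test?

Answer: a) 0.0585, b) 0.0292, c) fail to reject H₀

Derivation:
Using t-distribution with df = 33:
a) Two-tailed: p = 2×P(T > 1.96) = 0.0585
b) One-tailed: p = P(T > 1.96) = 0.0292
c) 0.0585 ≥ 0.01, fail to reject H₀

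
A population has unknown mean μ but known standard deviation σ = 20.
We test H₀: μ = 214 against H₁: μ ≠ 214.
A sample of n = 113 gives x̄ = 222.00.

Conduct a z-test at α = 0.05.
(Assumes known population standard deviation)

Standard error: SE = σ/√n = 20/√113 = 1.8814
z-statistic: z = (x̄ - μ₀)/SE = (222.00 - 214)/1.8814 = 4.2522
Critical value: ±1.960
p-value < 0.0001
Decision: reject H₀

Answer: z = 4.2522, reject H₀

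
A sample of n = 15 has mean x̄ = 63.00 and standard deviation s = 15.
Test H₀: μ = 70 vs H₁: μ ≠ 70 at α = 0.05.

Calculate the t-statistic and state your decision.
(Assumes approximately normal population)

Answer: t = -1.8074, fail to reject H₀

Derivation:
df = n - 1 = 14
SE = s/√n = 15/√15 = 3.8730
t = (x̄ - μ₀)/SE = (63.00 - 70)/3.8730 = -1.8074
Critical value: t_{0.025,14} = ±2.145
p-value ≈ 0.0922
Decision: fail to reject H₀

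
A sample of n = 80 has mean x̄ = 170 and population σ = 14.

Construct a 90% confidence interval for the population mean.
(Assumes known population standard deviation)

Confidence level: 90%, α = 0.1
z_0.05 = 1.645
SE = σ/√n = 14/√80 = 1.5652
Margin of error = 1.645 × 1.5652 = 2.5748
CI: x̄ ± margin = 170 ± 2.5748
CI: (167.4252, 172.5748)

Answer: (167.4252, 172.5748)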